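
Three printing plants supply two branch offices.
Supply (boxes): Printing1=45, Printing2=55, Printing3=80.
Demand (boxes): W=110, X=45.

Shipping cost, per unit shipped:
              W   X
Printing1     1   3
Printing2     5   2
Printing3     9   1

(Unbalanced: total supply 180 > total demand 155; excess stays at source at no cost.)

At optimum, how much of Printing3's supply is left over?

An optimal plan:
  Printing1->W: 45 × 1 = 45
  Printing2->W: 55 × 5 = 275
  Printing3->W: 10 × 9 = 90
  Printing3->X: 45 × 1 = 45
Total cost = 455.
Printing3 ships 55 of its 80, leaving 25.

25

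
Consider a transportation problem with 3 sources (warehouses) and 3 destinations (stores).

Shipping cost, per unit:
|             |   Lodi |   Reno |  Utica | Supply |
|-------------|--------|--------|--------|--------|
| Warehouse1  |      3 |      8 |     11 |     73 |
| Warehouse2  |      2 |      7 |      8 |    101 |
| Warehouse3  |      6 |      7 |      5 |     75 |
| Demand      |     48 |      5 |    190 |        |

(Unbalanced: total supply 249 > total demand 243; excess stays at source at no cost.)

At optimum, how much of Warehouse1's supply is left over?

Minimum-cost shipments:
  Warehouse1->Lodi: 48 units
  Warehouse1->Reno: 5 units
  Warehouse1->Utica: 14 units
  Warehouse2->Utica: 101 units
  Warehouse3->Utica: 75 units
Total cost = 1521.
Warehouse1 ships 67 of its 73, leaving 6.

6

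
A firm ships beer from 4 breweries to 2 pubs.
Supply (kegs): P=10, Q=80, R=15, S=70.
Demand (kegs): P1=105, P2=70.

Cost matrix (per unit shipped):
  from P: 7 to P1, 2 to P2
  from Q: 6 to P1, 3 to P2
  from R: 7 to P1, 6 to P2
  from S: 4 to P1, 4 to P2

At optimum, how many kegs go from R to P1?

15

The minimum-cost plan:
  P to P2: 10 × 2 = 20
  Q to P1: 20 × 6 = 120
  Q to P2: 60 × 3 = 180
  R to P1: 15 × 7 = 105
  S to P1: 70 × 4 = 280
Total cost = 705.
So R→P1 carries 15 kegs.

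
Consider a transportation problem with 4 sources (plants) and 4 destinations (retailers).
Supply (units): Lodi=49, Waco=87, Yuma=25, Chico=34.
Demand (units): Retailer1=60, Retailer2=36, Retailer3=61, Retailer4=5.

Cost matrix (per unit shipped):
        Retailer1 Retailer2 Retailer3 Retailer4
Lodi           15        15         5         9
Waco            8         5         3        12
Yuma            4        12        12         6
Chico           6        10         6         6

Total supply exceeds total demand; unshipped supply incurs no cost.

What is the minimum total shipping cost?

Optimal allocation:
  Lodi→Retailer3: 11 units
  Lodi→Retailer4: 5 units
  Waco→Retailer1: 1 units
  Waco→Retailer2: 36 units
  Waco→Retailer3: 50 units
  Yuma→Retailer1: 25 units
  Chico→Retailer1: 34 units
Total cost = 742.
(Supply check: Lodi ships 16; Waco ships 87; Yuma ships 25; Chico ships 34.)

742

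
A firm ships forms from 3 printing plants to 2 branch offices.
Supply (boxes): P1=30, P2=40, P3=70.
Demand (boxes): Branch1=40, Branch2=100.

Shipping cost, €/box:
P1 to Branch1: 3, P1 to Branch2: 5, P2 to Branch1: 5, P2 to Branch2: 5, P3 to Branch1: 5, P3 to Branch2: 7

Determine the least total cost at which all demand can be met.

760

One minimum-cost allocation:
  P1 to Branch2: 30 × €5 = €150
  P2 to Branch2: 40 × €5 = €200
  P3 to Branch1: 40 × €5 = €200
  P3 to Branch2: 30 × €7 = €210
Total = 150 + 200 + 200 + 210 = €760.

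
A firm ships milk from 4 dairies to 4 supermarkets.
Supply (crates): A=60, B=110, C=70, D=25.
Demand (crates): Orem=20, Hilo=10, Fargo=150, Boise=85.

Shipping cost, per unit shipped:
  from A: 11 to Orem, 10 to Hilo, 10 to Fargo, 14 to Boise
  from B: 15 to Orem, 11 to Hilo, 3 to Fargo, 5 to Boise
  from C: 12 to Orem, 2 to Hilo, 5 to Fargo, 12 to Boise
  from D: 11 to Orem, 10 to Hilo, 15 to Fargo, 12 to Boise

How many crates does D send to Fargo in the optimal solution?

0

Solving gives:
  A–Orem: 20 × 11 = 220
  A–Fargo: 40 × 10 = 400
  B–Fargo: 50 × 3 = 150
  B–Boise: 60 × 5 = 300
  C–Hilo: 10 × 2 = 20
  C–Fargo: 60 × 5 = 300
  D–Boise: 25 × 12 = 300
Total cost = 1690.
The route D→Fargo is not used.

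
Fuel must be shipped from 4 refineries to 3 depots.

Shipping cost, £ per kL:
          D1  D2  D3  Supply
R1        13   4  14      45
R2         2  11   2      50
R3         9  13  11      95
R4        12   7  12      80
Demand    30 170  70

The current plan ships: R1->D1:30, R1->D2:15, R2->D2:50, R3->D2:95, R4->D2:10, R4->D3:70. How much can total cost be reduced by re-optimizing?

Current plan cost = 30·13 + 15·4 + 50·11 + 95·13 + 10·7 + 70·12 = £3145.
Optimal plan:
  R1→D2: 45 × £4 = £180
  R2→D3: 50 × £2 = £100
  R3→D1: 30 × £9 = £270
  R3→D2: 45 × £13 = £585
  R3→D3: 20 × £11 = £220
  R4→D2: 80 × £7 = £560
Optimal cost = £1915.
Saving = 3145 − 1915 = £1230.

1230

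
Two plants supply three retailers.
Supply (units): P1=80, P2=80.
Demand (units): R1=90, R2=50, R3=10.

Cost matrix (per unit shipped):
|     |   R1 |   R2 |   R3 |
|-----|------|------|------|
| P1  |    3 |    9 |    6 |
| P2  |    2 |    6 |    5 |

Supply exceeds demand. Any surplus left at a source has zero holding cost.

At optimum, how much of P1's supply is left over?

10

An optimal plan:
  P1 to R1: 60 × 3 = 180
  P1 to R3: 10 × 6 = 60
  P2 to R1: 30 × 2 = 60
  P2 to R2: 50 × 6 = 300
Total cost = 600.
P1 ships 70 of its 80, leaving 10.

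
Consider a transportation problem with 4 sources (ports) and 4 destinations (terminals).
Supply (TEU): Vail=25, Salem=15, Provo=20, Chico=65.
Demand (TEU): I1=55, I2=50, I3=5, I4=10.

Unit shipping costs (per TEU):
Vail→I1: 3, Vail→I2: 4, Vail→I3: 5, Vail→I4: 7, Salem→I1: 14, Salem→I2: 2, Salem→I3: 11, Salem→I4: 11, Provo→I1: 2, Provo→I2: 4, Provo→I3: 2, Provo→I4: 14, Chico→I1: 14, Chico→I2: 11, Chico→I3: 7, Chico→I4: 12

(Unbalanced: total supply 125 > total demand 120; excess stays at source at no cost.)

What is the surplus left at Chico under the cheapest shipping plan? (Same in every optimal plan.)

Minimum-cost shipments:
  Vail→I1: 25 × 3 = 75
  Salem→I2: 15 × 2 = 30
  Provo→I1: 20 × 2 = 40
  Chico→I1: 10 × 14 = 140
  Chico→I2: 35 × 11 = 385
  Chico→I3: 5 × 7 = 35
  Chico→I4: 10 × 12 = 120
Total cost = 825.
Chico ships 60 of its 65, leaving 5.

5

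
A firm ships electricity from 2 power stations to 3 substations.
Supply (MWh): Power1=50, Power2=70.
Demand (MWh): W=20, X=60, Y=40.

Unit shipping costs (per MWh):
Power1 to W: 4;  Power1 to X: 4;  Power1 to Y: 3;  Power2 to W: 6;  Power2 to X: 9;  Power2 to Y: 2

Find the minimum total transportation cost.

Optimal allocation:
  Power1->X: 50 × 4 = 200
  Power2->W: 20 × 6 = 120
  Power2->X: 10 × 9 = 90
  Power2->Y: 40 × 2 = 80
Total = 200 + 120 + 90 + 80 = 490.

490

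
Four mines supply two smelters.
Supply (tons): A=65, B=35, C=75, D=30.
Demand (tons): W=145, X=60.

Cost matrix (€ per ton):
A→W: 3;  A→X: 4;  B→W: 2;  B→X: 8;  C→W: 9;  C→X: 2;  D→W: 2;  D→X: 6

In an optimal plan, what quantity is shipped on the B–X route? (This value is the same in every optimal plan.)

Optimal shipments:
  A→W: 65 × €3 = €195
  B→W: 35 × €2 = €70
  C→W: 15 × €9 = €135
  C→X: 60 × €2 = €120
  D→W: 30 × €2 = €60
Total cost = €580.
The route B→X is not used.

0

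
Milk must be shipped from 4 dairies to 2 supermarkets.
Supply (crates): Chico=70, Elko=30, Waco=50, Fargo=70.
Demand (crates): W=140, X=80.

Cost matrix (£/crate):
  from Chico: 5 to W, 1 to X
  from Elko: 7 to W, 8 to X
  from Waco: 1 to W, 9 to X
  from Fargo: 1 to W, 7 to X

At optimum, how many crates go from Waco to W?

Solving gives:
  Chico->X: 70 × £1 = £70
  Elko->W: 20 × £7 = £140
  Elko->X: 10 × £8 = £80
  Waco->W: 50 × £1 = £50
  Fargo->W: 70 × £1 = £70
Total cost = £410.
So Waco→W carries 50 crates.

50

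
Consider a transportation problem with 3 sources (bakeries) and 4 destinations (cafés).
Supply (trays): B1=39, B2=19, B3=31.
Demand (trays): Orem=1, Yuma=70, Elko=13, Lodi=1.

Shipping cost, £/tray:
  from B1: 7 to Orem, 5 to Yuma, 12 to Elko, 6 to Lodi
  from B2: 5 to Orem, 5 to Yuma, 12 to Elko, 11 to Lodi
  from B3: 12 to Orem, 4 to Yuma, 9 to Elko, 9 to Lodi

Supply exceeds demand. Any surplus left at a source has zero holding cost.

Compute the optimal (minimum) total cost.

460

One minimum-cost allocation:
  B1→Yuma: 34 × £5 = £170
  B1→Lodi: 1 × £6 = £6
  B2→Orem: 1 × £5 = £5
  B2→Yuma: 18 × £5 = £90
  B3→Yuma: 18 × £4 = £72
  B3→Elko: 13 × £9 = £117
Total = 170 + 6 + 5 + 90 + 72 + 117 = £460.
(Supply check: B1 ships 35; B2 ships 19; B3 ships 31.)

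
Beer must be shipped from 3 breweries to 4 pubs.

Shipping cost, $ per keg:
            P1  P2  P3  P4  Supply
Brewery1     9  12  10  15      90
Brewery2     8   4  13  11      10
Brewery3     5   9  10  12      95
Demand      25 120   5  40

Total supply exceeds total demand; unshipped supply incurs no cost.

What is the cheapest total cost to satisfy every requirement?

1925

A cheapest plan:
  Brewery1→P2: 80 × $12 = $960
  Brewery1→P3: 5 × $10 = $50
  Brewery2→P2: 10 × $4 = $40
  Brewery3→P1: 25 × $5 = $125
  Brewery3→P2: 30 × $9 = $270
  Brewery3→P4: 40 × $12 = $480
Total = 960 + 50 + 40 + 125 + 270 + 480 = $1925.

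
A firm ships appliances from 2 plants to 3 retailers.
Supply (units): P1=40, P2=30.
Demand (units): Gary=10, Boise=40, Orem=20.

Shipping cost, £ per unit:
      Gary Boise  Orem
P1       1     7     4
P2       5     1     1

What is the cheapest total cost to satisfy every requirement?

A cheapest plan:
  P1 to Gary: 10 units
  P1 to Boise: 10 units
  P1 to Orem: 20 units
  P2 to Boise: 30 units
Total cost = £190.

190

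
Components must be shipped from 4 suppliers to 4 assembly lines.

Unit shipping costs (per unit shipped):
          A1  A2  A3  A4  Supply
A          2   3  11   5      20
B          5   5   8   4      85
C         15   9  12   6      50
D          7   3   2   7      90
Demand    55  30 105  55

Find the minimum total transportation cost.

985

A cheapest plan:
  A–A1: 20 × 2 = 40
  B–A1: 35 × 5 = 175
  B–A2: 30 × 5 = 150
  B–A3: 15 × 8 = 120
  B–A4: 5 × 4 = 20
  C–A4: 50 × 6 = 300
  D–A3: 90 × 2 = 180
Total = 40 + 175 + 150 + 120 + 20 + 300 + 180 = 985.
(Supply check: A ships 20; B ships 85; C ships 50; D ships 90.)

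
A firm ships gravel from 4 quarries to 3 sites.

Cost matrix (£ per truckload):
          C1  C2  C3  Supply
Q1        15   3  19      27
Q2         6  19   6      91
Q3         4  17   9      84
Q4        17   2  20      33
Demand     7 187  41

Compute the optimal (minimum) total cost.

Optimal allocation:
  Q1 to C2: 27 × £3 = £81
  Q2 to C2: 50 × £19 = £950
  Q2 to C3: 41 × £6 = £246
  Q3 to C1: 7 × £4 = £28
  Q3 to C2: 77 × £17 = £1309
  Q4 to C2: 33 × £2 = £66
Total = 81 + 950 + 246 + 28 + 1309 + 66 = £2680.
(Supply check: Q1 ships 27; Q2 ships 91; Q3 ships 84; Q4 ships 33.)

2680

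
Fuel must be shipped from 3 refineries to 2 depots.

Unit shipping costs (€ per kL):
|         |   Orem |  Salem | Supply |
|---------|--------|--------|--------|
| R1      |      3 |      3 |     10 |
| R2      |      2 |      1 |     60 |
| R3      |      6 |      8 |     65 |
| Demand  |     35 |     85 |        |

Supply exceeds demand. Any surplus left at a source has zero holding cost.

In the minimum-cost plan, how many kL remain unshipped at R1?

Minimum-cost shipments:
  R1 to Salem: 10 kL
  R2 to Salem: 60 kL
  R3 to Orem: 35 kL
  R3 to Salem: 15 kL
Total cost = €420.
R1 ships 10 of its 10, leaving 0.

0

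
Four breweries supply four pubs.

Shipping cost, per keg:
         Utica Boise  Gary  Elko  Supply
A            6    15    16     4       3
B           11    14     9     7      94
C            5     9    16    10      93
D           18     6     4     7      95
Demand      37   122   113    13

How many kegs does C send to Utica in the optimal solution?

37

Optimal shipments:
  A to Elko: 3 kegs
  B to Gary: 84 kegs
  B to Elko: 10 kegs
  C to Utica: 37 kegs
  C to Boise: 56 kegs
  D to Boise: 66 kegs
  D to Gary: 29 kegs
Total cost = 2039.
So C→Utica carries 37 kegs.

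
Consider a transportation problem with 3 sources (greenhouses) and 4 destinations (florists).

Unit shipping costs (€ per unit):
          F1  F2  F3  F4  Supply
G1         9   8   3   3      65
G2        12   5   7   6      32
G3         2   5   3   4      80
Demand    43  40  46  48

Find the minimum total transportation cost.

An optimal shipping plan:
  G1 to F3: 17 × €3 = €51
  G1 to F4: 48 × €3 = €144
  G2 to F2: 32 × €5 = €160
  G3 to F1: 43 × €2 = €86
  G3 to F2: 8 × €5 = €40
  G3 to F3: 29 × €3 = €87
Total = 51 + 144 + 160 + 86 + 40 + 87 = €568.

568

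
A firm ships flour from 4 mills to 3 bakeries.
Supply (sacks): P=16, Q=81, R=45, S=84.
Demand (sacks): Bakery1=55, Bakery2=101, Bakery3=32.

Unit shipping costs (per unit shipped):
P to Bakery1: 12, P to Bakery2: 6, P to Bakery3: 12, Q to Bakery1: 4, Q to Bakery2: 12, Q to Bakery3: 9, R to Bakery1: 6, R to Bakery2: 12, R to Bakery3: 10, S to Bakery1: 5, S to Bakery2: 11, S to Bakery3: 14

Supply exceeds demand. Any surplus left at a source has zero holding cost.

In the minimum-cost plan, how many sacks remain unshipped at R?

38

Minimum-cost shipments:
  P to Bakery2: 16 × 6 = 96
  Q to Bakery1: 55 × 4 = 220
  Q to Bakery3: 26 × 9 = 234
  R to Bakery2: 1 × 12 = 12
  R to Bakery3: 6 × 10 = 60
  S to Bakery2: 84 × 11 = 924
Total cost = 1546.
R ships 7 of its 45, leaving 38.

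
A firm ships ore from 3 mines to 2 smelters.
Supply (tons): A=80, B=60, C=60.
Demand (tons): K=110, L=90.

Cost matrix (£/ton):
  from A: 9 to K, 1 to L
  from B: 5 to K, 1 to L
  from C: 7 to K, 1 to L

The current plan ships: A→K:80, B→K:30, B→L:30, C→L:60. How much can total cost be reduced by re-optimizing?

Current plan cost = 80·9 + 30·5 + 30·1 + 60·1 = £960.
Optimal plan:
  A->L: 80 × £1 = £80
  B->K: 60 × £5 = £300
  C->K: 50 × £7 = £350
  C->L: 10 × £1 = £10
Optimal cost = £740.
Saving = 960 − 740 = £220.

220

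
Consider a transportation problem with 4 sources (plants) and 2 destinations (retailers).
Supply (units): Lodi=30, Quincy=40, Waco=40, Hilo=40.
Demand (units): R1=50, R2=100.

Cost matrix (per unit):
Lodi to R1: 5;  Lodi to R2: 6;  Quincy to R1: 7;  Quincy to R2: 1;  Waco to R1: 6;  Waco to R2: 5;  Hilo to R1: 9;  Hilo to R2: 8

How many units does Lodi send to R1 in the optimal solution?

30

Solving gives:
  Lodi–R1: 30 × 5 = 150
  Quincy–R2: 40 × 1 = 40
  Waco–R1: 20 × 6 = 120
  Waco–R2: 20 × 5 = 100
  Hilo–R2: 40 × 8 = 320
Total cost = 730.
So Lodi→R1 carries 30 units.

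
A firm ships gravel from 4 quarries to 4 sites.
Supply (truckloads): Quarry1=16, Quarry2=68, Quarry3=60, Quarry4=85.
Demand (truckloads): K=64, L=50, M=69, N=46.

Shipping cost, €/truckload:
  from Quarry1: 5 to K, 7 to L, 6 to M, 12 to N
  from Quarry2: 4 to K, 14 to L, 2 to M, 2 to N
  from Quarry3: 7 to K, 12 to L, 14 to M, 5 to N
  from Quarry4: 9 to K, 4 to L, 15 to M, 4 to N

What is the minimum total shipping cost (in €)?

A cheapest plan:
  Quarry1–K: 15 × €5 = €75
  Quarry1–M: 1 × €6 = €6
  Quarry2–M: 68 × €2 = €136
  Quarry3–K: 49 × €7 = €343
  Quarry3–N: 11 × €5 = €55
  Quarry4–L: 50 × €4 = €200
  Quarry4–N: 35 × €4 = €140
Total = 75 + 6 + 136 + 343 + 55 + 200 + 140 = €955.

955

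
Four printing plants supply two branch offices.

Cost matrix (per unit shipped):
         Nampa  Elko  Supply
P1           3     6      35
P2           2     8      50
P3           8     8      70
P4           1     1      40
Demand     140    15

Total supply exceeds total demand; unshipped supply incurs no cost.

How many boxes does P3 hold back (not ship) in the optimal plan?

An optimal plan:
  P1→Nampa: 35 × 3 = 105
  P2→Nampa: 50 × 2 = 100
  P3→Nampa: 30 × 8 = 240
  P4→Nampa: 25 × 1 = 25
  P4→Elko: 15 × 1 = 15
Total cost = 485.
P3 ships 30 of its 70, leaving 40.

40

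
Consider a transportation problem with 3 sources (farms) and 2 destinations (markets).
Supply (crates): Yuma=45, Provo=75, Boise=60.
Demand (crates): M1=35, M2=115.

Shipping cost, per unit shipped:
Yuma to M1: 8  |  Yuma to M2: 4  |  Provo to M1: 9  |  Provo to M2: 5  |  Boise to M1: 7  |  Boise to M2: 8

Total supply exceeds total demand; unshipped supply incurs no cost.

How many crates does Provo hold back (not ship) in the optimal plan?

An optimal plan:
  Yuma to M2: 45 × 4 = 180
  Provo to M2: 70 × 5 = 350
  Boise to M1: 35 × 7 = 245
Total cost = 775.
Provo ships 70 of its 75, leaving 5.

5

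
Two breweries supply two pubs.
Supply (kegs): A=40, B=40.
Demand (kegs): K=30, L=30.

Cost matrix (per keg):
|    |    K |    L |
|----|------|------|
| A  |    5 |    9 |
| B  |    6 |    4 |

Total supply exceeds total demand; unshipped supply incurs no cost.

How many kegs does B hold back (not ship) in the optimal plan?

10

Minimum-cost shipments:
  A to K: 30 × 5 = 150
  B to L: 30 × 4 = 120
Total cost = 270.
B ships 30 of its 40, leaving 10.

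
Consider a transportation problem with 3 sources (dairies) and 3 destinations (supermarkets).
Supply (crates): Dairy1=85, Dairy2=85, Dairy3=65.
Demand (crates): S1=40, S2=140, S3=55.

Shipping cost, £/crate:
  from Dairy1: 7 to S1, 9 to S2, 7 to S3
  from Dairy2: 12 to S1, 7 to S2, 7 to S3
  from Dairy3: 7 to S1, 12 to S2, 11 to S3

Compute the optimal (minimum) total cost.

1830

An optimal shipping plan:
  Dairy1–S2: 30 crates
  Dairy1–S3: 55 crates
  Dairy2–S2: 85 crates
  Dairy3–S1: 40 crates
  Dairy3–S2: 25 crates
Total cost = £1830.
(Supply check: Dairy1 ships 85; Dairy2 ships 85; Dairy3 ships 65.)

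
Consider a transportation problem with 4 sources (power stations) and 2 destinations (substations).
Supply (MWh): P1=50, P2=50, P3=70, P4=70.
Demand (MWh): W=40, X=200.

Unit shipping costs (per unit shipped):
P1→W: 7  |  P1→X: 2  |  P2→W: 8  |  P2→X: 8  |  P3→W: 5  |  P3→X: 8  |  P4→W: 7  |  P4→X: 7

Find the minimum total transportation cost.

1430

An optimal shipping plan:
  P1–X: 50 × 2 = 100
  P2–X: 50 × 8 = 400
  P3–W: 40 × 5 = 200
  P3–X: 30 × 8 = 240
  P4–X: 70 × 7 = 490
Total = 100 + 400 + 200 + 240 + 490 = 1430.
(Supply check: P1 ships 50; P2 ships 50; P3 ships 70; P4 ships 70.)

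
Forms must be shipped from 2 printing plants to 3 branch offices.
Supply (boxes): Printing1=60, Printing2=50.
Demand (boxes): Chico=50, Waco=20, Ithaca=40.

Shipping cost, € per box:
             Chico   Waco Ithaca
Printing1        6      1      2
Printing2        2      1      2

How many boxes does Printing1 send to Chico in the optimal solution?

0

Optimal shipments:
  Printing1 to Waco: 20 × €1 = €20
  Printing1 to Ithaca: 40 × €2 = €80
  Printing2 to Chico: 50 × €2 = €100
Total cost = €200.
The route Printing1→Chico is not used.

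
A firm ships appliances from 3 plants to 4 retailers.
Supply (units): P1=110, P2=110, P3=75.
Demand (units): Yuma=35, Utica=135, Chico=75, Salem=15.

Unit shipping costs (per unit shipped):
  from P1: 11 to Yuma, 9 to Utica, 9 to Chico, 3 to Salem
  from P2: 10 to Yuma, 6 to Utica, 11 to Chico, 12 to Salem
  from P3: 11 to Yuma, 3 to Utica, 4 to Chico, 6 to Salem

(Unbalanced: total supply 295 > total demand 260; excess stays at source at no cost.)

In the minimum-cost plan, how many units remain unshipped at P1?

35

Minimum-cost shipments:
  P1→Yuma: 35 units
  P1→Chico: 25 units
  P1→Salem: 15 units
  P2→Utica: 110 units
  P3→Utica: 25 units
  P3→Chico: 50 units
Total cost = 1590.
P1 ships 75 of its 110, leaving 35.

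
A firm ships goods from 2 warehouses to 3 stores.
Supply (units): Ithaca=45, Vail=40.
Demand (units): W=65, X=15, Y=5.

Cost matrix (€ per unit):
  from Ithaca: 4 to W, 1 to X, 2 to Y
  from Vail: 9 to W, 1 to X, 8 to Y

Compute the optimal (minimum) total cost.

An optimal shipping plan:
  Ithaca→W: 40 units
  Ithaca→Y: 5 units
  Vail→W: 25 units
  Vail→X: 15 units
Total cost = €410.
(Supply check: Ithaca ships 45; Vail ships 40.)

410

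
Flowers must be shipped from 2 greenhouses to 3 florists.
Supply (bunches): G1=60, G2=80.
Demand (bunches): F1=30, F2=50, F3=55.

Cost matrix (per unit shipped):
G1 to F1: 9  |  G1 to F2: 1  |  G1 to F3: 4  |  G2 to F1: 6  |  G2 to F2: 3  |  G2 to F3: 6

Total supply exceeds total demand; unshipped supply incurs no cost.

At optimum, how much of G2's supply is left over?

5

An optimal plan:
  G1→F2: 50 bunches
  G1→F3: 10 bunches
  G2→F1: 30 bunches
  G2→F3: 45 bunches
Total cost = 540.
G2 ships 75 of its 80, leaving 5.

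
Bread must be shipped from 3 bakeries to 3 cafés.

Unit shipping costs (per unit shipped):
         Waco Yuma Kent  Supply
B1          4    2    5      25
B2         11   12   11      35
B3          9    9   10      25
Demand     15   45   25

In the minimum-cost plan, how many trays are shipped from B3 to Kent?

0

Optimal shipments:
  B1–Yuma: 25 × 2 = 50
  B2–Waco: 10 × 11 = 110
  B2–Kent: 25 × 11 = 275
  B3–Waco: 5 × 9 = 45
  B3–Yuma: 20 × 9 = 180
Total cost = 660.
The route B3→Kent is not used.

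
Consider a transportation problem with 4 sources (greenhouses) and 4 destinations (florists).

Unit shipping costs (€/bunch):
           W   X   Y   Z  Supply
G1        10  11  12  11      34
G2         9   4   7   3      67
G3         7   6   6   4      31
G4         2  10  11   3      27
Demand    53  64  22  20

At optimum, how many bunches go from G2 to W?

0

Optimal shipments:
  G1–W: 26 × €10 = €260
  G1–X: 8 × €11 = €88
  G2–X: 56 × €4 = €224
  G2–Z: 11 × €3 = €33
  G3–Y: 22 × €6 = €132
  G3–Z: 9 × €4 = €36
  G4–W: 27 × €2 = €54
Total cost = €827.
The route G2→W is not used.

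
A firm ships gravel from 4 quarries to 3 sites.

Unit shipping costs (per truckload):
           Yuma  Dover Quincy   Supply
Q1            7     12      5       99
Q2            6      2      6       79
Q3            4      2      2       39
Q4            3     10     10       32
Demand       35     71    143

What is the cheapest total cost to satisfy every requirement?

859

Optimal allocation:
  Q1–Quincy: 99 × 5 = 495
  Q2–Yuma: 3 × 6 = 18
  Q2–Dover: 71 × 2 = 142
  Q2–Quincy: 5 × 6 = 30
  Q3–Quincy: 39 × 2 = 78
  Q4–Yuma: 32 × 3 = 96
Total = 495 + 18 + 142 + 30 + 78 + 96 = 859.
(Supply check: Q1 ships 99; Q2 ships 79; Q3 ships 39; Q4 ships 32.)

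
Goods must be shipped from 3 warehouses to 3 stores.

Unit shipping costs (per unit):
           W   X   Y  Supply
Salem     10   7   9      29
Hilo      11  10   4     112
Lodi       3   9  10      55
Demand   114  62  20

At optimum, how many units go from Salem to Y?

0

The minimum-cost plan:
  Salem–X: 29 × 7 = 203
  Hilo–W: 59 × 11 = 649
  Hilo–X: 33 × 10 = 330
  Hilo–Y: 20 × 4 = 80
  Lodi–W: 55 × 3 = 165
Total cost = 1427.
The route Salem→Y is not used.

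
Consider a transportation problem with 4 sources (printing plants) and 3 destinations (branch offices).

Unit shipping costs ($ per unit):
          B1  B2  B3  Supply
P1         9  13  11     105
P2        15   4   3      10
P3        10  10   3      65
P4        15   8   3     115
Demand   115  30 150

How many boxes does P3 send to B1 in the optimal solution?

10

The minimum-cost plan:
  P1→B1: 105 boxes
  P2→B2: 10 boxes
  P3→B1: 10 boxes
  P3→B3: 55 boxes
  P4→B2: 20 boxes
  P4→B3: 95 boxes
Total cost = $1695.
So P3→B1 carries 10 boxes.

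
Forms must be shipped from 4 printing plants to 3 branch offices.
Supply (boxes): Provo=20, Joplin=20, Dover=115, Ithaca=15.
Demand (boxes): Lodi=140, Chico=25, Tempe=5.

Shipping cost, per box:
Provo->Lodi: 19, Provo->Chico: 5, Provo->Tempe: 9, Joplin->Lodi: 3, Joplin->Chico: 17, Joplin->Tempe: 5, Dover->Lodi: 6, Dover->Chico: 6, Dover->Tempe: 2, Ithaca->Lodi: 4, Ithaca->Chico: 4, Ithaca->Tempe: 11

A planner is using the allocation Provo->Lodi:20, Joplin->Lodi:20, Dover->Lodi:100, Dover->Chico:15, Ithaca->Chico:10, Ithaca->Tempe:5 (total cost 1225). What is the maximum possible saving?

Current plan cost = 20·19 + 20·3 + 100·6 + 15·6 + 10·4 + 5·11 = 1225.
Optimal plan:
  Provo to Chico: 20 × 5 = 100
  Joplin to Lodi: 20 × 3 = 60
  Dover to Lodi: 110 × 6 = 660
  Dover to Tempe: 5 × 2 = 10
  Ithaca to Lodi: 10 × 4 = 40
  Ithaca to Chico: 5 × 4 = 20
Optimal cost = 890.
Saving = 1225 − 890 = 335.

335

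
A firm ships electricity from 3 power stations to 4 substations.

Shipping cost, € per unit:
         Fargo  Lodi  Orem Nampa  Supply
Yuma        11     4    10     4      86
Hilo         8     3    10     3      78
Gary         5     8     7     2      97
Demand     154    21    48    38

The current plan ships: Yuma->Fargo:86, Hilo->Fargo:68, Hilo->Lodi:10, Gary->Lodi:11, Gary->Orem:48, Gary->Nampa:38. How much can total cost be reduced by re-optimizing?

384

Current plan cost = 86·11 + 68·8 + 10·3 + 11·8 + 48·7 + 38·2 = €2020.
Optimal plan:
  Yuma to Lodi: 21 MWh
  Yuma to Orem: 48 MWh
  Yuma to Nampa: 17 MWh
  Hilo to Fargo: 57 MWh
  Hilo to Nampa: 21 MWh
  Gary to Fargo: 97 MWh
Optimal cost = €1636.
Saving = 2020 − 1636 = €384.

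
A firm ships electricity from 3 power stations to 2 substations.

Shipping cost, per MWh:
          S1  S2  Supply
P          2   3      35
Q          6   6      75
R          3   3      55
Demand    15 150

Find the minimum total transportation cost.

One minimum-cost allocation:
  P→S1: 15 MWh
  P→S2: 20 MWh
  Q→S2: 75 MWh
  R→S2: 55 MWh
Total cost = 705.
(Supply check: P ships 35; Q ships 75; R ships 55.)

705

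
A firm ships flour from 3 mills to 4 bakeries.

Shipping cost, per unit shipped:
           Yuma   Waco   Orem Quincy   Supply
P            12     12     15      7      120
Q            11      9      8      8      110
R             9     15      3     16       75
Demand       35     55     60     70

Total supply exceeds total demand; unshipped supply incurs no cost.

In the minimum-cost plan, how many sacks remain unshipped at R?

0

Minimum-cost shipments:
  P→Quincy: 70 sacks
  Q→Yuma: 20 sacks
  Q→Waco: 55 sacks
  R→Yuma: 15 sacks
  R→Orem: 60 sacks
Total cost = 1520.
R ships 75 of its 75, leaving 0.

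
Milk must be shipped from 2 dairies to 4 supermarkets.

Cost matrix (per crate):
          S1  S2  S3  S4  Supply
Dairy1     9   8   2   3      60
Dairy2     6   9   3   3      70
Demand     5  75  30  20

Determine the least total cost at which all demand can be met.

Optimal allocation:
  Dairy1–S2: 30 crates
  Dairy1–S3: 30 crates
  Dairy2–S1: 5 crates
  Dairy2–S2: 45 crates
  Dairy2–S4: 20 crates
Total cost = 795.
(Supply check: Dairy1 ships 60; Dairy2 ships 70.)

795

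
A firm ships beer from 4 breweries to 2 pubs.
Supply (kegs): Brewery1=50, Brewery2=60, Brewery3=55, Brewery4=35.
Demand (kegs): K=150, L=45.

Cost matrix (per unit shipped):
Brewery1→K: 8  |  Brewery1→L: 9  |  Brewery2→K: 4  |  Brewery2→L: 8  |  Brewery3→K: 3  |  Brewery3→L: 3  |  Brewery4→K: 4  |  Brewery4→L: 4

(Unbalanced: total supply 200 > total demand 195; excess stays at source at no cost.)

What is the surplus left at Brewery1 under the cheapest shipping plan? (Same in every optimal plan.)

5

Minimum-cost shipments:
  Brewery1→K: 45 × 8 = 360
  Brewery2→K: 60 × 4 = 240
  Brewery3→K: 45 × 3 = 135
  Brewery3→L: 10 × 3 = 30
  Brewery4→L: 35 × 4 = 140
Total cost = 905.
Brewery1 ships 45 of its 50, leaving 5.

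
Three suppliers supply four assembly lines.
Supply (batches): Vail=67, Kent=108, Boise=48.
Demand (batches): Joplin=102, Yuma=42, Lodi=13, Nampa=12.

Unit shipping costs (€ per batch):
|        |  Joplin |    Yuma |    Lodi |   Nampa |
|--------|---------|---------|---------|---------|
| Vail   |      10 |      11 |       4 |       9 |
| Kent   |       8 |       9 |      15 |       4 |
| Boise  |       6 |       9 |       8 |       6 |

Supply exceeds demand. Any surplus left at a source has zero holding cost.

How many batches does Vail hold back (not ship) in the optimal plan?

Minimum-cost shipments:
  Vail→Lodi: 13 × €4 = €52
  Kent→Joplin: 54 × €8 = €432
  Kent→Yuma: 42 × €9 = €378
  Kent→Nampa: 12 × €4 = €48
  Boise→Joplin: 48 × €6 = €288
Total cost = €1198.
Vail ships 13 of its 67, leaving 54.

54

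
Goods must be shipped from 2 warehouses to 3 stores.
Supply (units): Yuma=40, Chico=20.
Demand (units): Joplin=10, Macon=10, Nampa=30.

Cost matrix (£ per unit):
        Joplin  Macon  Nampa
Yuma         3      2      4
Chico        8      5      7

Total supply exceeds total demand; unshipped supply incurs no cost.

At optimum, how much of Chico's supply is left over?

10

Minimum-cost shipments:
  Yuma–Joplin: 10 units
  Yuma–Macon: 10 units
  Yuma–Nampa: 20 units
  Chico–Nampa: 10 units
Total cost = £200.
Chico ships 10 of its 20, leaving 10.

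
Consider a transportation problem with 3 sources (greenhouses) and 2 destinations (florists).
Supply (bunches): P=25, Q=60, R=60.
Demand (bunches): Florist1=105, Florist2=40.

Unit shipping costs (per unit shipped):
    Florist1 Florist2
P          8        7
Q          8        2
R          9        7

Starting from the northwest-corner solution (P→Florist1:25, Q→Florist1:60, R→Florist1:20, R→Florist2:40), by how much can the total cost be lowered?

Current plan cost = 25·8 + 60·8 + 20·9 + 40·7 = 1140.
Optimal plan:
  P->Florist1: 25 × 8 = 200
  Q->Florist1: 20 × 8 = 160
  Q->Florist2: 40 × 2 = 80
  R->Florist1: 60 × 9 = 540
Optimal cost = 980.
Saving = 1140 − 980 = 160.

160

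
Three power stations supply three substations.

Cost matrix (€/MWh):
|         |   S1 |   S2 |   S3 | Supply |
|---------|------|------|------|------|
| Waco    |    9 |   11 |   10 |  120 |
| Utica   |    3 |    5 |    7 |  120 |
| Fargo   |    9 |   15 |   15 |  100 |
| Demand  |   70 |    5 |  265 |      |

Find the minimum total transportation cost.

3110

Optimal allocation:
  Waco–S3: 120 MWh
  Utica–S2: 5 MWh
  Utica–S3: 115 MWh
  Fargo–S1: 70 MWh
  Fargo–S3: 30 MWh
Total cost = €3110.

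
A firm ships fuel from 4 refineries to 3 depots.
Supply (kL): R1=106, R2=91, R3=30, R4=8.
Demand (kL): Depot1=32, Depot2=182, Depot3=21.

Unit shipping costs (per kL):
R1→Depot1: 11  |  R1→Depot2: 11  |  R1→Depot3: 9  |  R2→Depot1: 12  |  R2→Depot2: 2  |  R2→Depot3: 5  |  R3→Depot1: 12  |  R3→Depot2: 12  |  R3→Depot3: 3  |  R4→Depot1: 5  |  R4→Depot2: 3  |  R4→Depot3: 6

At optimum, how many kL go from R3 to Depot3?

21

The minimum-cost plan:
  R1→Depot1: 23 × 11 = 253
  R1→Depot2: 83 × 11 = 913
  R2→Depot2: 91 × 2 = 182
  R3→Depot1: 9 × 12 = 108
  R3→Depot3: 21 × 3 = 63
  R4→Depot2: 8 × 3 = 24
Total cost = 1543.
So R3→Depot3 carries 21 kL.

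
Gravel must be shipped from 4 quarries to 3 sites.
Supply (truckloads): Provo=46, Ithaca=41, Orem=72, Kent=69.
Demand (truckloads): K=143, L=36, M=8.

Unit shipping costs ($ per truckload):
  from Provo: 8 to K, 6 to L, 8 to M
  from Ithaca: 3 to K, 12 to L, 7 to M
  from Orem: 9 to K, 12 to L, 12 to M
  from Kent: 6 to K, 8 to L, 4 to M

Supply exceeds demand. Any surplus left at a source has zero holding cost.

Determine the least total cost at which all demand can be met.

Optimal allocation:
  Provo–K: 10 × $8 = $80
  Provo–L: 36 × $6 = $216
  Ithaca–K: 41 × $3 = $123
  Orem–K: 31 × $9 = $279
  Kent–K: 61 × $6 = $366
  Kent–M: 8 × $4 = $32
Total = 80 + 216 + 123 + 279 + 366 + 32 = $1096.

1096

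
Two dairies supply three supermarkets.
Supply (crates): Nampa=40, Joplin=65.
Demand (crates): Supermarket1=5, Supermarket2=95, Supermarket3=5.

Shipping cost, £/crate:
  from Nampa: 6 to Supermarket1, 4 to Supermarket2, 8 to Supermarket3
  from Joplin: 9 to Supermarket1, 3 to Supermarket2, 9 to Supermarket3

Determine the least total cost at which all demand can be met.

An optimal shipping plan:
  Nampa->Supermarket1: 5 × £6 = £30
  Nampa->Supermarket2: 30 × £4 = £120
  Nampa->Supermarket3: 5 × £8 = £40
  Joplin->Supermarket2: 65 × £3 = £195
Total = 30 + 120 + 40 + 195 = £385.

385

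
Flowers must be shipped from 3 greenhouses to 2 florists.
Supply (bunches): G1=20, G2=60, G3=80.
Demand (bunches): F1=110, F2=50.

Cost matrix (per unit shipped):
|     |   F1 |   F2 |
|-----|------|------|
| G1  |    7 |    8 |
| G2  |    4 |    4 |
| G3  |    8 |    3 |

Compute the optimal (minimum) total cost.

A cheapest plan:
  G1→F1: 20 bunches
  G2→F1: 60 bunches
  G3→F1: 30 bunches
  G3→F2: 50 bunches
Total cost = 770.

770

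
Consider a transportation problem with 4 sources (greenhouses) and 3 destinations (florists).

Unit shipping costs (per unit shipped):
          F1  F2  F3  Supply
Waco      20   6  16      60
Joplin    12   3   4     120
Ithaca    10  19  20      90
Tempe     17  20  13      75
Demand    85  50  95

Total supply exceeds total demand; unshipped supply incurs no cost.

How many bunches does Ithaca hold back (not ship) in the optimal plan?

An optimal plan:
  Waco→F2: 25 × 6 = 150
  Joplin→F2: 25 × 3 = 75
  Joplin→F3: 95 × 4 = 380
  Ithaca→F1: 85 × 10 = 850
Total cost = 1455.
Ithaca ships 85 of its 90, leaving 5.

5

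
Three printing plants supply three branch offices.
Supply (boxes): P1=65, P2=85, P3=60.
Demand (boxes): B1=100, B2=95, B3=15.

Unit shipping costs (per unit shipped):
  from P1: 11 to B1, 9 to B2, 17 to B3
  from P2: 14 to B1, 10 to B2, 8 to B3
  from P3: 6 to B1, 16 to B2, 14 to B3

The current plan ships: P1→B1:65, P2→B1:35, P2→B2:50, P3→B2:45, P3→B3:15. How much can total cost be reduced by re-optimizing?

Current plan cost = 65·11 + 35·14 + 50·10 + 45·16 + 15·14 = 2635.
Optimal plan:
  P1 to B1: 40 × 11 = 440
  P1 to B2: 25 × 9 = 225
  P2 to B2: 70 × 10 = 700
  P2 to B3: 15 × 8 = 120
  P3 to B1: 60 × 6 = 360
Optimal cost = 1845.
Saving = 2635 − 1845 = 790.

790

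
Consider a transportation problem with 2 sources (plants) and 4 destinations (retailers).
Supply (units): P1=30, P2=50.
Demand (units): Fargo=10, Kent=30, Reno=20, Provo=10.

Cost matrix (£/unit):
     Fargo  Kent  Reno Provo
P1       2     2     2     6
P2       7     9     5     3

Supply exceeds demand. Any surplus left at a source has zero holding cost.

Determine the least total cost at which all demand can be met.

260

An optimal shipping plan:
  P1→Kent: 30 units
  P2→Fargo: 10 units
  P2→Reno: 20 units
  P2→Provo: 10 units
Total cost = £260.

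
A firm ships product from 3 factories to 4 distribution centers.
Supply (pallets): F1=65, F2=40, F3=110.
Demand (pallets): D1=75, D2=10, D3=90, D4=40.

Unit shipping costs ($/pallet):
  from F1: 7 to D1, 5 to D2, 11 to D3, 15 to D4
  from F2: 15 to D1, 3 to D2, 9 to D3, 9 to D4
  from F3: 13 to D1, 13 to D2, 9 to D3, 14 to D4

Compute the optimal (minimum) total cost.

One minimum-cost allocation:
  F1 to D1: 65 × $7 = $455
  F2 to D2: 10 × $3 = $30
  F2 to D4: 30 × $9 = $270
  F3 to D1: 10 × $13 = $130
  F3 to D3: 90 × $9 = $810
  F3 to D4: 10 × $14 = $140
Total = 455 + 30 + 270 + 130 + 810 + 140 = $1835.
(Supply check: F1 ships 65; F2 ships 40; F3 ships 110.)

1835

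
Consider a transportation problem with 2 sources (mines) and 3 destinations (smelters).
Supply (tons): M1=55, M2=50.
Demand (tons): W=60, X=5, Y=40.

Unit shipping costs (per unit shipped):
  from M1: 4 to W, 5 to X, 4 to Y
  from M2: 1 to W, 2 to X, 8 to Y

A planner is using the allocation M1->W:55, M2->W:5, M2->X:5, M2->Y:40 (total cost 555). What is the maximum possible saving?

280

Current plan cost = 55·4 + 5·1 + 5·2 + 40·8 = 555.
Optimal plan:
  M1 to W: 10 × 4 = 40
  M1 to X: 5 × 5 = 25
  M1 to Y: 40 × 4 = 160
  M2 to W: 50 × 1 = 50
Optimal cost = 275.
Saving = 555 − 275 = 280.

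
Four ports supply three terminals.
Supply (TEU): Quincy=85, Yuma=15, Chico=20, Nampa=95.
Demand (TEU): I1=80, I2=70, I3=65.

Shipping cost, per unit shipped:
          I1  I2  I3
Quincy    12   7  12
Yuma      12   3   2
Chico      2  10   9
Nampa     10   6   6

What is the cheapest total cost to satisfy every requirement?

An optimal shipping plan:
  Quincy->I1: 15 × 12 = 180
  Quincy->I2: 70 × 7 = 490
  Yuma->I3: 15 × 2 = 30
  Chico->I1: 20 × 2 = 40
  Nampa->I1: 45 × 10 = 450
  Nampa->I3: 50 × 6 = 300
Total = 180 + 490 + 30 + 40 + 450 + 300 = 1490.

1490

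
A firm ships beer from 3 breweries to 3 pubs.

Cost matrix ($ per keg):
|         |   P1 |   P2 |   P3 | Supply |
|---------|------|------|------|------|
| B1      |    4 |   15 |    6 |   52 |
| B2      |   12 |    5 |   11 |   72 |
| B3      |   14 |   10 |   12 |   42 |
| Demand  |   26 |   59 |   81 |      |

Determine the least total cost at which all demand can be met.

Optimal allocation:
  B1→P1: 26 kegs
  B1→P3: 26 kegs
  B2→P2: 59 kegs
  B2→P3: 13 kegs
  B3→P3: 42 kegs
Total cost = $1202.

1202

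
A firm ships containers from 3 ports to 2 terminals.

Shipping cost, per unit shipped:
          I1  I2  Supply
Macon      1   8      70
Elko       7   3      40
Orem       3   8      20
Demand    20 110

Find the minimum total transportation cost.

700

One minimum-cost allocation:
  Macon->I1: 20 TEU
  Macon->I2: 50 TEU
  Elko->I2: 40 TEU
  Orem->I2: 20 TEU
Total cost = 700.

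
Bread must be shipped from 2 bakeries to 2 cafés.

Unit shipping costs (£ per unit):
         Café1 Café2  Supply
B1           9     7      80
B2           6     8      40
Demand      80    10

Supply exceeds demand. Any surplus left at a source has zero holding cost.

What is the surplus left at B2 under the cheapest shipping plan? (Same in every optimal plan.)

An optimal plan:
  B1->Café1: 40 × £9 = £360
  B1->Café2: 10 × £7 = £70
  B2->Café1: 40 × £6 = £240
Total cost = £670.
B2 ships 40 of its 40, leaving 0.

0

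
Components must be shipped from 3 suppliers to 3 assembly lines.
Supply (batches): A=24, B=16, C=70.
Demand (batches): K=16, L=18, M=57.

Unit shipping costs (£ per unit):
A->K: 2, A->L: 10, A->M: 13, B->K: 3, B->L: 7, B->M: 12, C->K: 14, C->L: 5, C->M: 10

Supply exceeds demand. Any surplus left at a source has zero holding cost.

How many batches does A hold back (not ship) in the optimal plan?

An optimal plan:
  A–K: 16 batches
  B–L: 5 batches
  C–L: 13 batches
  C–M: 57 batches
Total cost = £702.
A ships 16 of its 24, leaving 8.

8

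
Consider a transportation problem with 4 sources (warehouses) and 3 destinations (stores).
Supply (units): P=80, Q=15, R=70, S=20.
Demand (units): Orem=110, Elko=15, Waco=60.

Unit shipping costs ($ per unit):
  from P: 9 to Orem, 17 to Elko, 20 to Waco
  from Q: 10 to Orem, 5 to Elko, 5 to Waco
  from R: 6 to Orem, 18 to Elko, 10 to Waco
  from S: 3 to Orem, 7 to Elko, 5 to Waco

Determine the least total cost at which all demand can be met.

1475

An optimal shipping plan:
  P to Orem: 80 units
  Q to Elko: 15 units
  R to Orem: 30 units
  R to Waco: 40 units
  S to Waco: 20 units
Total cost = $1475.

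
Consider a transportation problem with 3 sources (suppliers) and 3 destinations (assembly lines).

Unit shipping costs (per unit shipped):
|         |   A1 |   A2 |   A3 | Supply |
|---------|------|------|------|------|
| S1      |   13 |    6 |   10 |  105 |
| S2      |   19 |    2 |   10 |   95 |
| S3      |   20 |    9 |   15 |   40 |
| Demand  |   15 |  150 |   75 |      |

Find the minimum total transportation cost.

Optimal allocation:
  S1 to A1: 15 × 13 = 195
  S1 to A2: 15 × 6 = 90
  S1 to A3: 75 × 10 = 750
  S2 to A2: 95 × 2 = 190
  S3 to A2: 40 × 9 = 360
Total = 195 + 90 + 750 + 190 + 360 = 1585.

1585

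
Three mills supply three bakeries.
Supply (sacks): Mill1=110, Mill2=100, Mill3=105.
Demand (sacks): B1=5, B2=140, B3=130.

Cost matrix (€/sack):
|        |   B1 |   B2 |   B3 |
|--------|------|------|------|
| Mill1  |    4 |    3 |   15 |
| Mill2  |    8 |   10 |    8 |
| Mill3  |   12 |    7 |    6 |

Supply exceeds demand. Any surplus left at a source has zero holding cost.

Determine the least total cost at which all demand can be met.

One minimum-cost allocation:
  Mill1->B2: 110 × €3 = €330
  Mill2->B1: 5 × €8 = €40
  Mill2->B3: 55 × €8 = €440
  Mill3->B2: 30 × €7 = €210
  Mill3->B3: 75 × €6 = €450
Total = 330 + 40 + 440 + 210 + 450 = €1470.
(Supply check: Mill1 ships 110; Mill2 ships 60; Mill3 ships 105.)

1470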